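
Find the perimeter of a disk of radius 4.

S_2(4) = 2·π^(2/2)·(4)^1 / Γ(2/2) = 2πr = 2π·4 ≈ 25.1327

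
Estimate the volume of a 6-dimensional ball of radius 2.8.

Volume = π^{6/2}·(2.8)^6/Γ(4) ≈ 2490.27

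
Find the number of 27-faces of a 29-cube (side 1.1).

Choose 27 of 29 axes to span the face (C(29,27) = 406 ways), then fix each of the remaining 2 coordinates at one of its two extreme values (2^2 = 4 ways): 406·4 = 1624.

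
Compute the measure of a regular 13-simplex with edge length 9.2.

For a regular n-simplex with edge a, V = (a^n / n!)·√((n+1)/2^n). With a=9.2, n=13: V ≈ 22.4559.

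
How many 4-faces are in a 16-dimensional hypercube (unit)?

Number of 4-faces = C(16,4) · 2^(16-4) = 1820 · 4096 = 7454720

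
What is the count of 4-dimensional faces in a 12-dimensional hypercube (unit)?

Number of 4-faces = C(12,4) · 2^(12-4) = 495 · 256 = 126720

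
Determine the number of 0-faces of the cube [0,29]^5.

Number of 0-faces = C(5,0) · 2^(5-0) = 1 · 32 = 32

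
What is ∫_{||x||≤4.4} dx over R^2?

V_2(4.4) = π^(2/2) · (4.4)^2 / Γ(2/2 + 1) ≈ 60.8212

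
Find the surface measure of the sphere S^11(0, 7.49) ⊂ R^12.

|∂B_12(7.49)| ≈ 6.6688e+10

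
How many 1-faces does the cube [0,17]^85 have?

The 85-cube has n·2^(n-1) = 85·2^84 = 85·19342813113834066795298816 = 1644139114675895677600399360 edges.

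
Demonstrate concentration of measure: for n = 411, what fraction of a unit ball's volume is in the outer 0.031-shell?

1 - (1-0.031)^411 ≈ 0.9999976063 ≈ 99.999761%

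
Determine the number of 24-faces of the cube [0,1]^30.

f_24(30-cube) = (30 choose 24) · 2^6 = 38001600.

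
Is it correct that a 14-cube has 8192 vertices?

False. The 14-cube has 2^14 = 16384 vertices.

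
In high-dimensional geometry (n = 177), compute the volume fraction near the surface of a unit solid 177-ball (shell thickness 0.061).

1 - (1-0.061)^177 ≈ 0.999985 ≈ 99.998549%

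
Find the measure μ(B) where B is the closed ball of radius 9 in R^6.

Volume = π^{6/2}·(9)^6/Γ(4) = 177147·π^3/2 ≈ 2.74633e+06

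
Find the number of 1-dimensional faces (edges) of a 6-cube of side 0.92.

Each of the 2^6 = 64 vertices has degree 6; total edges = 6·2^6/2 = 192.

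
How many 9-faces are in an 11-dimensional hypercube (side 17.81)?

f_9(11-cube) = (11 choose 9) · 2^2 = 220.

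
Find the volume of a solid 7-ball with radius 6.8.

Volume = π^{7/2}·(6.8)^7/Γ(9/2) ≈ 3.17645e+06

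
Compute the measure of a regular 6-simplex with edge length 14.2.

Volume = 14.2^6 · √(7/2^6) / 6! ≈ 3765.79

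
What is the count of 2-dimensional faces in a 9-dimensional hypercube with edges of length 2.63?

f_2(9-cube) = (9 choose 2) · 2^7 = 4608.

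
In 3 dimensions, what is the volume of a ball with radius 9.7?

The n-ball volume is π^(n/2)·r^n/Γ(n/2+1). With n=3, r=9.7: V ≈ 3823.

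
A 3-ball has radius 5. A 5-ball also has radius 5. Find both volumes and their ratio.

V_3(5) ≈ 523.599. V_5(5) ≈ 16449.3. Ratio V_3/V_5 ≈ 0.03183.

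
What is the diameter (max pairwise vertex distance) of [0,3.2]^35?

d = √(3.2² + 3.2² + ... + 3.2²) [35 terms] = √(35·3.2²) = 3.2√35 ≈ 18.9315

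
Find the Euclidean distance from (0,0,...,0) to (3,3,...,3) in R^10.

The space diagonal of an n-cube of side s is s√n. Here 3·√10 ≈ 9.48683.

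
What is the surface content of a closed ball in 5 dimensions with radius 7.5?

|∂B_5(7.5)| = 16875·π^2/2 ≈ 83274.8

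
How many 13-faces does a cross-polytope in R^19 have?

An n-cross-polytope has 2^(k+1)·C(n,k+1) k-faces. Here 2^14·C(19,14) = 16384·11628 = 190513152.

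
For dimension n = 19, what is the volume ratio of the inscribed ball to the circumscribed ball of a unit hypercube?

The radii are 1/2 and 1√19/2, so the volume ratio is (1/√19)^19 = 19^{-19/2} ≈ 7.10953e-13.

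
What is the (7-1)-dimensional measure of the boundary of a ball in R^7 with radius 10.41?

S = n·V_n(r)/r = 7·V_7(10.41)/10.41 (volume-to-surface relation), giving 4.20904e+07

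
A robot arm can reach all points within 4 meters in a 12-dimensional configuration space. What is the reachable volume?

The n-ball volume is π^(n/2)·r^n/Γ(n/2+1). With n=12, r=4: V = 1048576·π^6/45 ≈ 2.2402e+07.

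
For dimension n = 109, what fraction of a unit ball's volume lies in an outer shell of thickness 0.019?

1 - (1-0.019)^109 ≈ 0.876428 ≈ 87.64%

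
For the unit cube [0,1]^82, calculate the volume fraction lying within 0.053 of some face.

The inner cube has side 1-2·0.053 = 0.894 and volume (0.894)^82 ≈ 0.0001023, so the shell holds 0.999898 of the volume.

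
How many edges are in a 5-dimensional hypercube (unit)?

Number of 1-faces = C(5,1) · 2^(5-1) = 5 · 16 = 80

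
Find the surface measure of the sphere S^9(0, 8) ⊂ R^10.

S = n·V_n(r)/r = 10·V_10(8)/8 (volume-to-surface relation), giving 33554432·π^5/3 ≈ 3.42277e+09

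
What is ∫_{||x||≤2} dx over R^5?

The n-ball volume is π^(n/2)·r^n/Γ(n/2+1). With n=5, r=2: V = 256·π^2/15 ≈ 168.441.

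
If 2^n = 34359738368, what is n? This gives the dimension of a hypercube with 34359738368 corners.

The n-cube has 2^n vertices, and 34359738368 = 2^35, so n = 35.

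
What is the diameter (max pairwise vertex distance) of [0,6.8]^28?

The space diagonal of an n-cube of side s is s√n. Here 6.8·√28 ≈ 35.9822.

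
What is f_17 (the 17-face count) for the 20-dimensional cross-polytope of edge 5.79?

Number of 17-faces = 2^(17+1) · C(20,17+1) = 262144 · 190 = 49807360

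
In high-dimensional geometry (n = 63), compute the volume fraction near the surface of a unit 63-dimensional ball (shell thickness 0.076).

1 - (1-0.076)^63 ≈ 0.993124 ≈ 99.31%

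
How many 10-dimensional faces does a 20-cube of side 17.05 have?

Choose 10 of 20 axes to span the face (C(20,10) = 184756 ways), then fix each of the remaining 10 coordinates at one of its two extreme values (2^10 = 1024 ways): 184756·1024 = 189190144.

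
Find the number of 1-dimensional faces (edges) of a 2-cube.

Each of the 2^2 = 4 vertices has degree 2; total edges = 2·2^2/2 = 4.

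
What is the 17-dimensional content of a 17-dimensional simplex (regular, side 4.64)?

V_17 = √(18) · 4.64^17 / (17! · 2^(17/2)) ≈ 7.05697e-06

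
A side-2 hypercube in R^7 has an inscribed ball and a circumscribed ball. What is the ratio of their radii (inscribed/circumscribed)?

For an n-cube of any side s, the inradius is s/2 and the circumradius is s√n/2, so the ratio is 1/√7 ≈ 0.377964.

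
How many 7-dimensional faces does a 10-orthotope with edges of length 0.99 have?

An n-cube has C(n,k)·2^(n-k) k-faces. Here C(10,7)·2^3 = 120·8 = 960.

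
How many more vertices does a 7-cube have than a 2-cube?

The 7-cube has 2^7 = 128 vertices. The 2-cube has 2^2 = 4 vertices. Difference: 128 - 4 = 124.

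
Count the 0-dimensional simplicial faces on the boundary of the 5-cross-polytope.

An n-cross-polytope has 2^(k+1)·C(n,k+1) k-faces. Here 2^1·C(5,1) = 2·5 = 10.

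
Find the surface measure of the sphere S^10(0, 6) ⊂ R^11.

S_11(6) = 2·π^(11/2)·(6)^10 / Γ(11/2) = 143327232·π^5/35 ≈ 1.25317e+09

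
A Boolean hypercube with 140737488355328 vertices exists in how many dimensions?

Since 2^n = 140737488355328, we have n = 47.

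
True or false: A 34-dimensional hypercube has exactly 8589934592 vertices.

False. The 34-cube has 2^34 = 17179869184 vertices.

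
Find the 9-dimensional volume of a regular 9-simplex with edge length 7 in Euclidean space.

Volume = 7^9 · √(10/2^9) / 9! ≈ 15.5412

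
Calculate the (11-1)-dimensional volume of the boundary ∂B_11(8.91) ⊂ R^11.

The surface area of an n-ball is 2π^(n/2) r^(n-1) / Γ(n/2). For n=11, r=8.91: 6.53544e+10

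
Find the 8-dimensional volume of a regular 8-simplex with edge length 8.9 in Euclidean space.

V_8 = √(9) · 8.9^8 / (8! · 2^(8/2)) ≈ 183.063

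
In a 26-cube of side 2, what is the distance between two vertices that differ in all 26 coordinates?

The space diagonal of an n-cube of side s is s√n. Here 2·√26 ≈ 10.198.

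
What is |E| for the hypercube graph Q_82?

Each of the 2^82 = 4835703278458516698824704 vertices has degree 82; total edges = 82·2^82/2 = 198263834416799184651812864.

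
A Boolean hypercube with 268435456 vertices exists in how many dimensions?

2^n = 268435456 ⇒ n = log_2(268435456) = 28.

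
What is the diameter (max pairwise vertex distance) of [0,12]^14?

d = √(12² + 12² + ... + 12²) [14 terms] = √(14·12²) = 12√14 ≈ 44.8999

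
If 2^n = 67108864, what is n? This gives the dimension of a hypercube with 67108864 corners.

n = log_2(67108864) = 26.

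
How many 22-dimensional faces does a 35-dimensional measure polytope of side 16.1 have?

Number of 22-faces = C(35,22) · 2^(35-22) = 1476337800 · 8192 = 12094159257600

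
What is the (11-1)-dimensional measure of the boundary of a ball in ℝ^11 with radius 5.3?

|∂B_11(5.3)| ≈ 3.62457e+08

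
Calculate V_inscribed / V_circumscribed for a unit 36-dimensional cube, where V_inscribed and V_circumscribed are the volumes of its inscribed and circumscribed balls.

V_in/V_out = n^(-n/2) = 36^(-36/2) ≈ 9.69516e-29.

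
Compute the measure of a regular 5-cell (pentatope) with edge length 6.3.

For a regular n-simplex with edge a, V = (a^n / n!)·√((n+1)/2^n). With a=6.3, n=4: V ≈ 36.6924.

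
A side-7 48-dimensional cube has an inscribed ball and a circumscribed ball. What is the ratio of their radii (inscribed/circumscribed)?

r_in = 7/2 (half the side); r_out = 7√48/2 (half the diagonal). Ratio = 1/√48 ≈ 0.144338.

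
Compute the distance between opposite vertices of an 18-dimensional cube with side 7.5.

The space diagonal of an n-cube of side s is s√n. Here 7.5·√18 ≈ 31.8198.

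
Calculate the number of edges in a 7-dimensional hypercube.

Each of the 2^7 = 128 vertices has degree 7; total edges = 7·2^7/2 = 448.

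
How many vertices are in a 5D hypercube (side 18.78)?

Choose 0 of 5 axes to span the face (C(5,0) = 1 way), then fix each of the remaining 5 coordinates at one of its two extreme values (2^5 = 32 ways): 1·32 = 32.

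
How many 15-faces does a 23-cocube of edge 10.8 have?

Each 15-face is the convex hull of 16 vertices, one chosen as ±e_i from each of 16 distinct axes: 2^16·C(23,16) = 16066609152.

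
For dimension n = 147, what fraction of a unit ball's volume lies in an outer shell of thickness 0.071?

1 - (1-0.071)^147 ≈ 0.99998 ≈ 99.998012%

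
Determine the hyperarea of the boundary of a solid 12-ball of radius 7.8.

The surface area of an n-ball is 2π^(n/2) r^(n-1) / Γ(n/2). For n=12, r=7.8: 1.04181e+11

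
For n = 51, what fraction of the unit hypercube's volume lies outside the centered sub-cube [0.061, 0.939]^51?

Shell fraction = 1 - (1-0.122)^51 ≈ 0.998687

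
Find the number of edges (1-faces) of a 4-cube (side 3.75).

Choose 1 of 4 axes to span the face (C(4,1) = 4 ways), then fix each of the remaining 3 coordinates at one of its two extreme values (2^3 = 8 ways): 4·8 = 32.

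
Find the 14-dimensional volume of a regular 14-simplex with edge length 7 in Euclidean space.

For a regular n-simplex with edge a, V = (a^n / n!)·√((n+1)/2^n). With a=7, n=14: V ≈ 0.235396.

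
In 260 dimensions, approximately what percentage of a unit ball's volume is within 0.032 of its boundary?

1 - (1-0.032)^260 ≈ 0.999787 ≈ 99.9787%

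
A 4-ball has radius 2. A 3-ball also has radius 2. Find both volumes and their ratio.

V_4(2.0) ≈ 78.9568. V_3(2.0) ≈ 33.5103. Ratio V_4/V_3 ≈ 2.356.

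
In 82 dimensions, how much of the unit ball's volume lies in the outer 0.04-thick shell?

1 - (1-0.04)^82 ≈ 0.964824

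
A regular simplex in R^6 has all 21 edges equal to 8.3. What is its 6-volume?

Volume = 8.3^6 · √(7/2^6) / 6! ≈ 150.174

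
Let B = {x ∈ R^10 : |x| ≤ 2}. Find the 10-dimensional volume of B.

The n-ball volume is π^(n/2)·r^n/Γ(n/2+1). With n=10, r=2: V = 128·π^5/15 ≈ 2611.37.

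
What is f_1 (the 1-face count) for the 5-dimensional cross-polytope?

Number of 1-faces = 2^(1+1) · C(5,1+1) = 4 · 10 = 40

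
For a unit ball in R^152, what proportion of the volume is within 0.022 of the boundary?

V(inner)/V(outer) = ((1-0.022)/1)^152 ≈ 0.034, so the shell fraction is 0.965998.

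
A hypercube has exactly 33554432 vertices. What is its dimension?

The n-cube has 2^n vertices, and 33554432 = 2^25, so n = 25.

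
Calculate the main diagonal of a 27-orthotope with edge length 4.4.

d = √(4.4² + 4.4² + ... + 4.4²) [27 terms] = √(27·4.4²) = 4.4√27 ≈ 22.8631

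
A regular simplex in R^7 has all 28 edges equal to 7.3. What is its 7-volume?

For a regular n-simplex with edge a, V = (a^n / n!)·√((n+1)/2^n). With a=7.3, n=7: V ≈ 54.7986.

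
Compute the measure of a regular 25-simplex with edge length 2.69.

For a regular n-simplex with edge a, V = (a^n / n!)·√((n+1)/2^n). With a=2.69, n=25: V ≈ 3.1461e-18.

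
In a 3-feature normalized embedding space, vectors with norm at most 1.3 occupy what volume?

The n-ball volume is π^(n/2)·r^n/Γ(n/2+1). With n=3, r=1.3: V ≈ 9.20277.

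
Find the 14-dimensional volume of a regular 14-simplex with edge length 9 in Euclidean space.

V = (9^14 / 14!) · √((14+1) / 2^14) ≈ 7.94004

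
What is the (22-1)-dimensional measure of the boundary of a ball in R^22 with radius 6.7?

S_22(6.7) = 2·π^(22/2)·(6.7)^21 / Γ(22/2) ≈ 3.60983e+16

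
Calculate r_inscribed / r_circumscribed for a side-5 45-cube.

Ratio = (s/2)/(s√45/2) = 45^(-1/2) ≈ 0.149071.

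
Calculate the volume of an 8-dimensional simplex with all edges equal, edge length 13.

V = (13^8 / 8!) · √((8+1) / 2^8) ≈ 3793.39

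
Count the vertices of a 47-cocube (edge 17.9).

Number of vertices = 2n = 94.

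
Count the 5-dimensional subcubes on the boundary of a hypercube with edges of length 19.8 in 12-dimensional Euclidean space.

An n-cube has C(n,k)·2^(n-k) k-faces. Here C(12,5)·2^7 = 792·128 = 101376.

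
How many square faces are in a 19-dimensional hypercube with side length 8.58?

An n-cube has C(n,k)·2^(n-k) k-faces. Here C(19,2)·2^17 = 171·131072 = 22413312.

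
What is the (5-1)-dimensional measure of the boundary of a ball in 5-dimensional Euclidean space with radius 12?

S = n·V_n(r)/r = 5·V_5(12)/12 (volume-to-surface relation), giving 55296·π^2 ≈ 545750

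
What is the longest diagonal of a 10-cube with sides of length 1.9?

Diagonal = √10 · 1.9 ≈ 6.00833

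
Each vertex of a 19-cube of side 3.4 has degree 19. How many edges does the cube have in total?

An n-cube has n·2^(n-1) edges. With n = 19: 19·262144 = 4980736.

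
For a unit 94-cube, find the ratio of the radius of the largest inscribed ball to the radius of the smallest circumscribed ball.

For an n-cube of any side s, the inradius is s/2 and the circumradius is s√n/2, so the ratio is 1/√94 ≈ 0.103142.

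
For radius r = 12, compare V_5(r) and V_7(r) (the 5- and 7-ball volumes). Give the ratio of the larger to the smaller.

V_5(12) ≈ 1.3098e+06, V_7(12) ≈ 1.69297e+08. The 7-ball is larger by a factor of 129.3.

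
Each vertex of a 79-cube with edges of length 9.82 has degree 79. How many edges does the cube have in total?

The 79-cube has n·2^(n-1) = 79·2^78 = 79·302231454903657293676544 = 23876284937388926200446976 edges.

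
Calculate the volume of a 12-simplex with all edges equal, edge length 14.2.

Volume = 14.2^12 · √(13/2^12) / 12! ≈ 7905.24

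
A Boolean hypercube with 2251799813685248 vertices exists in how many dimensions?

2^n = 2251799813685248 ⇒ n = log_2(2251799813685248) = 51.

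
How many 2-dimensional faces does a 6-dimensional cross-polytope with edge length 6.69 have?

f_2(6-orthoplex) = 2^3 · (6 choose 3) = 160.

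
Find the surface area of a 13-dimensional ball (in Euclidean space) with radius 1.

|∂B_13(1)| = 128·π^6/10395 ≈ 11.8382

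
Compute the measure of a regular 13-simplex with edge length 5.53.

V_13 = √(14) · 5.53^13 / (13! · 2^(13/2)) ≈ 0.0300272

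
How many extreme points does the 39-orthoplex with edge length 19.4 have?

An n-cross-polytope has 2n vertices; here n = 39, giving 78.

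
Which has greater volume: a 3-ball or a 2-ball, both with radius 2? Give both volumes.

V_3(2) ≈ 33.5103. V_2(2) ≈ 12.5664. The 3-ball is larger.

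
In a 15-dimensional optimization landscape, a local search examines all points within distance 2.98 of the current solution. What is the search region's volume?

Volume = π^{15/2}·(2.98)^15/Γ(17/2) ≈ 4.95078e+06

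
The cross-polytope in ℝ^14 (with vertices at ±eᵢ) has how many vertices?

An n-cross-polytope has 2n vertices; here n = 14, giving 28.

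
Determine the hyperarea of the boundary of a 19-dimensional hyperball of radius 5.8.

The surface area of an n-ball is 2π^(n/2) r^(n-1) / Γ(n/2). For n=19, r=5.8: 4.88703e+13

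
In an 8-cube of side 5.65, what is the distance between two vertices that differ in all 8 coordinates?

d = √(5.65² + 5.65² + ... + 5.65²) [8 terms] = √(8·5.65²) = 5.65√8 ≈ 15.9806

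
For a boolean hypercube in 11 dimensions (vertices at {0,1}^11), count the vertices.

Number of vertices = 2^11 = 2048.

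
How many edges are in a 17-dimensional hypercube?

Choose 1 of 17 axes to span the face (C(17,1) = 17 ways), then fix each of the remaining 16 coordinates at one of its two extreme values (2^16 = 65536 ways): 17·65536 = 1114112.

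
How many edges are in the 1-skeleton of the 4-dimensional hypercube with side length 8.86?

An n-cube has n·2^(n-1) edges. With n = 4: 4·8 = 32.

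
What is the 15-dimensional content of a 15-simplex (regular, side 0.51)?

V = (0.51^15 / 15!) · √((15+1) / 2^15) ≈ 6.94046e-19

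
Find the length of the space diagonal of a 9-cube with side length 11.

Diagonal = √9 · 11 = 33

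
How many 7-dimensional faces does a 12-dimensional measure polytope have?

Choose 7 of 12 axes to span the face (C(12,7) = 792 ways), then fix each of the remaining 5 coordinates at one of its two extreme values (2^5 = 32 ways): 792·32 = 25344.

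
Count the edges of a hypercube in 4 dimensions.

Each of the 2^4 = 16 vertices has degree 4; total edges = 4·2^4/2 = 32.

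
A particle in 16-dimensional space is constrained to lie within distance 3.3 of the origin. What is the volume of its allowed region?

The n-ball volume is π^(n/2)·r^n/Γ(n/2+1). With n=16, r=3.3: V ≈ 4.65481e+07.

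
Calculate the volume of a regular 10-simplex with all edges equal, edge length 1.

For a regular n-simplex with edge a, V = (a^n / n!)·√((n+1)/2^n). With a=1, n=10: V ≈ 2.85617e-08.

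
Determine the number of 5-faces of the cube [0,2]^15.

Choose 5 of 15 axes to span the face (C(15,5) = 3003 ways), then fix each of the remaining 10 coordinates at one of its two extreme values (2^10 = 1024 ways): 3003·1024 = 3075072.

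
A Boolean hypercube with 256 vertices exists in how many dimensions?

2^n = 256 ⇒ n = log_2(256) = 8.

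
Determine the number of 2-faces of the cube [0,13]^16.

An n-cube has C(n,k)·2^(n-k) k-faces. Here C(16,2)·2^14 = 120·16384 = 1966080.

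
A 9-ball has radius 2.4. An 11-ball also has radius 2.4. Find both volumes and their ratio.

V_9(2.4) ≈ 8714.03. V_11(2.4) ≈ 28670.1. Ratio V_9/V_11 ≈ 0.3039.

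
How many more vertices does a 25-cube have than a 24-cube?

The 25-cube has 2^25 = 33554432 vertices. The 24-cube has 2^24 = 16777216 vertices. Difference: 33554432 - 16777216 = 16777216.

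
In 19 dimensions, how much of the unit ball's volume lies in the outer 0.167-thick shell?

Shell fraction = 1 - (1-0.167)^19 ≈ 0.968936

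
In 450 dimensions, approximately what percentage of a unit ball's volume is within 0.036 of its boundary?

1 - (1-0.036)^450 ≈ 0.9999999317 ≈ 99.999993%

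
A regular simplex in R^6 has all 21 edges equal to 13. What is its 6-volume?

For a regular n-simplex with edge a, V = (a^n / n!)·√((n+1)/2^n). With a=13, n=6: V ≈ 2217.11.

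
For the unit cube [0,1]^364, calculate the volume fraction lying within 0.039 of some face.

Shell fraction = 1 - (1-0.078)^364 ≈ 1 - 1.452e-13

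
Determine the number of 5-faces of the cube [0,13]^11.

f_5(11-cube) = (11 choose 5) · 2^6 = 29568.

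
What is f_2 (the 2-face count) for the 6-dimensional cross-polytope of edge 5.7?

f_2(6-orthoplex) = 2^3 · (6 choose 3) = 160.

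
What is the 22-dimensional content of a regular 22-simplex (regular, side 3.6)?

V_22 = √(23) · 3.6^22 / (22! · 2^(22/2)) ≈ 3.6093e-12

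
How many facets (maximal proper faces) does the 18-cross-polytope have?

Number of 17-faces = 2^(17+1) · C(18,17+1) = 262144 · 1 = 262144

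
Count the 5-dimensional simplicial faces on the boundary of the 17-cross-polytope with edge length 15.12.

An n-cross-polytope has 2^(k+1)·C(n,k+1) k-faces. Here 2^6·C(17,6) = 64·12376 = 792064.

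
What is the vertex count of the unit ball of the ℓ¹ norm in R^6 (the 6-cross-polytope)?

An n-cross-polytope has 2n vertices; here n = 6, giving 12.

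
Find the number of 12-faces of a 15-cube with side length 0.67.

f_12(15-cube) = (15 choose 12) · 2^3 = 3640.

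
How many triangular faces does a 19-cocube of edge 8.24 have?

f_2(19-orthoplex) = 2^3 · (19 choose 3) = 7752.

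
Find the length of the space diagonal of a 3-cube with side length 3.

d = √(3² + 3² + ... + 3²) [3 terms] = √(3·3²) = 3√3 ≈ 5.19615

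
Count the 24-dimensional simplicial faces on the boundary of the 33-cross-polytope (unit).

Each 24-face is the convex hull of 25 vertices, one chosen as ±e_i from each of 25 distinct axes: 2^25·C(33,25) = 465874968379392.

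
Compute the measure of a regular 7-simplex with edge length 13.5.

V = (13.5^7 / 7!) · √((7+1) / 2^7) ≈ 4053.65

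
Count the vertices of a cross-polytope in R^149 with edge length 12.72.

An n-cross-polytope has 2n vertices; here n = 149, giving 298.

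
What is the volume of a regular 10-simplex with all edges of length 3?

For a regular n-simplex with edge a, V = (a^n / n!)·√((n+1)/2^n). With a=3, n=10: V ≈ 0.00168654.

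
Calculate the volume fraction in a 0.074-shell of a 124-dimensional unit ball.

V(inner)/V(outer) = ((1-0.074)/1)^124 ≈ 7.24e-05, so the shell fraction is 0.999928.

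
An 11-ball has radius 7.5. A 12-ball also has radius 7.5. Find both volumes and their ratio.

V_11(7.5) ≈ 7.95754e+09. V_12(7.5) ≈ 4.22963e+10. Ratio V_11/V_12 ≈ 0.1881.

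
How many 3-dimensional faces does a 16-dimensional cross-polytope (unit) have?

f_3(16-orthoplex) = 2^4 · (16 choose 4) = 29120.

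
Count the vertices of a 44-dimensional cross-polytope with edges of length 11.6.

Number of vertices = 2n = 88.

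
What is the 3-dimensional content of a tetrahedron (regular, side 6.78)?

Volume = (√2/12) · 6.78³ = 36.7302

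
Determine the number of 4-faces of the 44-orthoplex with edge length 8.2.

Number of 4-faces = 2^(4+1) · C(44,4+1) = 32 · 1086008 = 34752256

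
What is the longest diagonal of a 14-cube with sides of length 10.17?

The space diagonal of an n-cube of side s is s√n. Here 10.17·√14 ≈ 38.0527.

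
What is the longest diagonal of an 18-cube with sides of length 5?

||(5,5,...,5)|| = √(18)·5 ≈ 21.2132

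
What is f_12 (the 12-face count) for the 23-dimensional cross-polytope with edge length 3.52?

An n-cross-polytope has 2^(k+1)·C(n,k+1) k-faces. Here 2^13·C(23,13) = 8192·1144066 = 9372188672.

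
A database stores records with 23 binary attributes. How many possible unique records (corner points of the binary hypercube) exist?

Number of vertices = 2^23 = 8388608.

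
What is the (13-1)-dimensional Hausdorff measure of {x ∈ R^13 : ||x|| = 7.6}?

|∂B_13(7.6)| ≈ 4.3959e+11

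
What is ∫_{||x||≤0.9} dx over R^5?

Volume = π^{5/2}·(0.9)^5/Γ(7/2) ≈ 3.10821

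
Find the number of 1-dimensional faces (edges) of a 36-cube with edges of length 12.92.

An n-cube has n·2^(n-1) edges. With n = 36: 36·34359738368 = 1236950581248.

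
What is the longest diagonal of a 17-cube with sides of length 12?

Diagonal = √17 · 12 ≈ 49.4773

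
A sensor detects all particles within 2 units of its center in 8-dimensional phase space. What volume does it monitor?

V = 32·π^4/3 ≈ 1039.03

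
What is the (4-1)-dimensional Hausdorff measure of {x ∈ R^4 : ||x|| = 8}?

|∂B_4(8)| = 1024·π^2 ≈ 10106.5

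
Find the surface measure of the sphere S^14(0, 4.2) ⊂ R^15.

The surface area of an n-ball is 2π^(n/2) r^(n-1) / Γ(n/2). For n=15, r=4.2: 3.04096e+09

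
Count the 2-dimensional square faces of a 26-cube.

An n-cube has C(n,k)·2^(n-k) k-faces. Here C(26,2)·2^24 = 325·16777216 = 5452595200.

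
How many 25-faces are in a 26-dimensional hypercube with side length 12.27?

An n-cube has C(n,k)·2^(n-k) k-faces. Here C(26,25)·2^1 = 26·2 = 52.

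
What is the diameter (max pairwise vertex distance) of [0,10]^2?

d = √(10² + 10² + ... + 10²) [2 terms] = √(2·10²) = 10√2 ≈ 14.1421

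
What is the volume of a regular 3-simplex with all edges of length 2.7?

Volume = (√2/12) · 2.7³ = 2.31966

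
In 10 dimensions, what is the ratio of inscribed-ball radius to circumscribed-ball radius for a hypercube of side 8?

For an n-cube of any side s, the inradius is s/2 and the circumradius is s√n/2, so the ratio is 1/√10 ≈ 0.316228.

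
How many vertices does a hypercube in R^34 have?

Number of vertices = 2^34 = 17179869184.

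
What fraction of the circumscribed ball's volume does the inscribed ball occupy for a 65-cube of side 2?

V_in / V_out = (r_in/r_out)^65 = (1/√65)^65 = 65^(-65/2) ≈ 1.20314e-59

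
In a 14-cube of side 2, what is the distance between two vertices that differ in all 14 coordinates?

The space diagonal of an n-cube of side s is s√n. Here 2·√14 ≈ 7.48331.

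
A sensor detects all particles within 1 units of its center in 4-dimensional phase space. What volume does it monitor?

V_4(1) = π^(4/2) · (1)^4 / Γ(4/2 + 1) = π^2/2 ≈ 4.9348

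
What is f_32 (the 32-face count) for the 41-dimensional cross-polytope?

Number of 32-faces = 2^(32+1) · C(41,32+1) = 8589934592 · 95548245 = 820753174930391040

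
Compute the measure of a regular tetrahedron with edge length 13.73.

Volume = (√2/12) · 13.73³ = 305.032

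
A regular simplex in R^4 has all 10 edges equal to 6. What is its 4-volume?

V = (6^4 / 4!) · √((4+1) / 2^4) ≈ 30.1869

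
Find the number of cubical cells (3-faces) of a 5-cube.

Number of 3-faces = C(5,3) · 2^(5-3) = 10 · 4 = 40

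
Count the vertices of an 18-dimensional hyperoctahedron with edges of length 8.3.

The vertices are ±e_1, ..., ±e_18, so there are 2·18 = 36.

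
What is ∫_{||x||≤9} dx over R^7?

V = 25509168·π^3/35 ≈ 2.25984e+07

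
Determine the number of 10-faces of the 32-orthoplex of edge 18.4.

Each 10-face is the convex hull of 11 vertices, one chosen as ±e_i from each of 11 distinct axes: 2^11·C(32,11) = 264242135040.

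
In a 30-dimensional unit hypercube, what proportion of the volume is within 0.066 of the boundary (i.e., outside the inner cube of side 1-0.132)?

1 - (1 - 2·0.066)^30 = 1 - 0.868^30 ≈ 0.985692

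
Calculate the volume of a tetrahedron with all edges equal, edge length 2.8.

Volume = (√2/12) · 2.8³ = 2.58707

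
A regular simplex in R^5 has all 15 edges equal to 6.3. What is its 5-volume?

V_5 = √(6) · 6.3^5 / (5! · 2^(5/2)) ≈ 35.8115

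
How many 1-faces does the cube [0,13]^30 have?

Each of the 2^30 = 1073741824 vertices has degree 30; total edges = 30·2^30/2 = 16106127360.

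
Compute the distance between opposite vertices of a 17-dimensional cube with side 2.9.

||(2.9,2.9,...,2.9)|| = √(17)·2.9 ≈ 11.957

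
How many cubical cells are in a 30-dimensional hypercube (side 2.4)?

f_3(30-cube) = (30 choose 3) · 2^27 = 544923975680.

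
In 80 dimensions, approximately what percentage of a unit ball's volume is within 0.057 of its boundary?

1 - (1-0.057)^80 ≈ 0.99086 ≈ 99.09%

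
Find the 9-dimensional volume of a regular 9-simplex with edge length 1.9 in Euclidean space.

V = (1.9^9 / 9!) · √((9+1) / 2^9) ≈ 0.000124275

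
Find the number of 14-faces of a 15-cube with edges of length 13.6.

f_14(15-cube) = (15 choose 14) · 2^1 = 30.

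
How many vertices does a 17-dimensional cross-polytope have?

f_0(17-orthoplex) = 2^1 · (17 choose 1) = 34.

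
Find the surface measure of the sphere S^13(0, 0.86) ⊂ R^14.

S = n·V_n(r)/r = 14·V_14(0.86)/0.86 (volume-to-surface relation), giving 1.18094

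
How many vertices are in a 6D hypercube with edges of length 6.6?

Choose 0 of 6 axes to span the face (C(6,0) = 1 way), then fix each of the remaining 6 coordinates at one of its two extreme values (2^6 = 64 ways): 1·64 = 64.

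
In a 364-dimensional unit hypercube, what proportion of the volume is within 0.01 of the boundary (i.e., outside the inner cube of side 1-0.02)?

The inner cube has side 1-2·0.01 = 0.98 and volume (0.98)^364 ≈ 0.0006402, so the shell holds 0.99936 of the volume.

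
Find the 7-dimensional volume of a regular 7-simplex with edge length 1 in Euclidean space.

Volume = 1^7 · √(8/2^7) / 7! ≈ 4.96032e-05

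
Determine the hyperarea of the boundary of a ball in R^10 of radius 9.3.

S = n·V_n(r)/r = 10·V_10(9.3)/9.3 (volume-to-surface relation), giving 1.32713e+10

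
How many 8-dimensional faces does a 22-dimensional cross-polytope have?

An n-cross-polytope has 2^(k+1)·C(n,k+1) k-faces. Here 2^9·C(22,9) = 512·497420 = 254679040.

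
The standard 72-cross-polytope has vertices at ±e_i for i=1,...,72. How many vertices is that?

An n-cross-polytope has 2n vertices; here n = 72, giving 144.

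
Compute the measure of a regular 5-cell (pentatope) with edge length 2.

V = (2^4 / 4!) · √((4+1) / 2^4) ≈ 0.372678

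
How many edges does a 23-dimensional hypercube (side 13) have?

An n-cube has n·2^(n-1) edges. With n = 23: 23·4194304 = 96468992.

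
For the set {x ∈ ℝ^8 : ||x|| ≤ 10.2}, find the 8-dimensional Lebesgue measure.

Volume = π^{8/2}·(10.2)^8/Γ(5) ≈ 4.75543e+08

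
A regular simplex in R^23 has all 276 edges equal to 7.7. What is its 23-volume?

Volume = 7.7^23 · √(24/2^23) / 23! ≈ 1.60344e-05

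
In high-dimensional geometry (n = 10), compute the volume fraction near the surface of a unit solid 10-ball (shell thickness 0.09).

1 - (1-0.09)^10 ≈ 0.610584 ≈ 61.06%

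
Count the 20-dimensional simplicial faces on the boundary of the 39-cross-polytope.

Number of 20-faces = 2^(20+1) · C(39,20+1) = 2097152 · 62359143990 = 130776603536916480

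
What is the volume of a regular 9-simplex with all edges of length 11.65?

V = (11.65^9 / 9!) · √((9+1) / 2^9) ≈ 1522.42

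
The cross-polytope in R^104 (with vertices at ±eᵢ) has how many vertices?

Number of vertices = 2n = 208.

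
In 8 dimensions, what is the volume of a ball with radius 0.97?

V_8(0.97) = π^(8/2) · (0.97)^8 / Γ(8/2 + 1) ≈ 3.18099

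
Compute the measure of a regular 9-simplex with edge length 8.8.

V_9 = √(10) · 8.8^9 / (9! · 2^(9/2)) ≈ 121.884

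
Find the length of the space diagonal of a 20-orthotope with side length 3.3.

d = √(3.3² + 3.3² + ... + 3.3²) [20 terms] = √(20·3.3²) = 3.3√20 ≈ 14.758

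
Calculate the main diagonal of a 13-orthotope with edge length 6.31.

Diagonal = √13 · 6.31 ≈ 22.751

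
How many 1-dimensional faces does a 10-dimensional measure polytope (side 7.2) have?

f_1(10-cube) = (10 choose 1) · 2^9 = 5120.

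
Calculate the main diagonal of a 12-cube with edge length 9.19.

The space diagonal of an n-cube of side s is s√n. Here 9.19·√12 ≈ 31.8351.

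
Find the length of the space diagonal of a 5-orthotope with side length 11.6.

Diagonal = √5 · 11.6 ≈ 25.9384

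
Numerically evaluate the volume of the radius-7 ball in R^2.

V = 49·π ≈ 153.938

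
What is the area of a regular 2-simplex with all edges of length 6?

Area = (√3/4) · 6² = 15.5885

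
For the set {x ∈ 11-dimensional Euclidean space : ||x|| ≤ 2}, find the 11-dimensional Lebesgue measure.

The n-ball volume is π^(n/2)·r^n/Γ(n/2+1). With n=11, r=2: V = 131072·π^5/10395 ≈ 3858.64.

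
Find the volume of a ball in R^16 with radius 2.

Volume = π^{16/2}·(2)^16/Γ(9) = 512·π^8/315 ≈ 15422.6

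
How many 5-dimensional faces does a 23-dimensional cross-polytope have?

f_5(23-orthoplex) = 2^6 · (23 choose 6) = 6460608.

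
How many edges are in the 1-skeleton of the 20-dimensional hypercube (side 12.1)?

An n-cube has n·2^(n-1) edges. With n = 20: 20·524288 = 10485760.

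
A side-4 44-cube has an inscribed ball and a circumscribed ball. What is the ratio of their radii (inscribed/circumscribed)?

r_in = 4/2 (half the side); r_out = 4√44/2 (half the diagonal). Ratio = 1/√44 ≈ 0.150756.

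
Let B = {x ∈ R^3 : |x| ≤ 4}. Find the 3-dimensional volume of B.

Volume = π^{3/2}·(4)^3/Γ(5/2) = 256·π/3 ≈ 268.083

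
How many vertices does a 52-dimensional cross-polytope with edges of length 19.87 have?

Number of vertices = 2n = 104.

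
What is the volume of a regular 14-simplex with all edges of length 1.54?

For a regular n-simplex with edge a, V = (a^n / n!)·√((n+1)/2^n). With a=1.54, n=14: V ≈ 1.46459e-10.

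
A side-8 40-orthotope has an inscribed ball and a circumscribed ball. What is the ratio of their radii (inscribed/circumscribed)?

Ratio = (s/2)/(s√40/2) = 40^(-1/2) ≈ 0.158114.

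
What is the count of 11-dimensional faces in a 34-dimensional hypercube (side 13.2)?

Choose 11 of 34 axes to span the face (C(34,11) = 286097760 ways), then fix each of the remaining 23 coordinates at one of its two extreme values (2^23 = 8388608 ways): 286097760·8388608 = 2399961958318080.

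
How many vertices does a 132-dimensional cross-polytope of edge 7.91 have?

Number of vertices = 2n = 264.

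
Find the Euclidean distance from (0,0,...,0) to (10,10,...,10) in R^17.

||(10,10,...,10)|| = √(17)·10 ≈ 41.2311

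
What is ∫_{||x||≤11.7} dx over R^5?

The n-ball volume is π^(n/2)·r^n/Γ(n/2+1). With n=5, r=11.7: V ≈ 1.15406e+06.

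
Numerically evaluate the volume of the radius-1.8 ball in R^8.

V_8(1.8) = π^(8/2) · (1.8)^8 / Γ(8/2 + 1) ≈ 447.268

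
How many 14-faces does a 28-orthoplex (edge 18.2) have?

An n-cross-polytope has 2^(k+1)·C(n,k+1) k-faces. Here 2^15·C(28,15) = 32768·37442160 = 1226904698880.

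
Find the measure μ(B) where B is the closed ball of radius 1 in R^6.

Volume = π^{6/2}·(1)^6/Γ(4) = π^3/6 ≈ 5.16771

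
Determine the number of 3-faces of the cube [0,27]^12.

Choose 3 of 12 axes to span the face (C(12,3) = 220 ways), then fix each of the remaining 9 coordinates at one of its two extreme values (2^9 = 512 ways): 220·512 = 112640.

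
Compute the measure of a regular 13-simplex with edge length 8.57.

V = (8.57^13 / 13!) · √((13+1) / 2^13) ≈ 8.92975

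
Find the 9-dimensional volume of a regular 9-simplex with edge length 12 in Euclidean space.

Volume = 12^9 · √(10/2^9) / 9! ≈ 1987.16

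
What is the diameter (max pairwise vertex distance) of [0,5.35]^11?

||(5.35,5.35,...,5.35)|| = √(11)·5.35 ≈ 17.7439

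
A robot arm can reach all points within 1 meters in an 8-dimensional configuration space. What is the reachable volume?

The n-ball volume is π^(n/2)·r^n/Γ(n/2+1). With n=8, r=1: V = π^4/24 ≈ 4.05871.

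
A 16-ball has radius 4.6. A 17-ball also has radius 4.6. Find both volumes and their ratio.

V_16(4.6) ≈ 9.4581e+09. V_17(4.6) ≈ 2.60642e+10. Ratio V_16/V_17 ≈ 0.3629.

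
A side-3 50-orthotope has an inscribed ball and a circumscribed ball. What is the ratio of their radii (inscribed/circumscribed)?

r_in / r_out = (3/2) / (3√50/2) = 1/√50 ≈ 0.141421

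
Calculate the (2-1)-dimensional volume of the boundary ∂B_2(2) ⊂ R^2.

S = n·V_n(r)/r = 2·V_2(2)/2 (volume-to-surface relation), giving 2πr = 2π·2 ≈ 12.5664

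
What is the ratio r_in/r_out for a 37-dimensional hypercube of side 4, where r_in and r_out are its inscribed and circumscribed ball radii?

Ratio = (s/2)/(s√37/2) = 37^(-1/2) ≈ 0.164399.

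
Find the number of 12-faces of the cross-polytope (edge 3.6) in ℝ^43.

Each 12-face is the convex hull of 13 vertices, one chosen as ±e_i from each of 13 distinct axes: 2^13·C(43,13) = 299637540192256.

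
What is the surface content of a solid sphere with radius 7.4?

|∂B_3(7.4)| = 4πr² = 4π·(7.4)² ≈ 688.134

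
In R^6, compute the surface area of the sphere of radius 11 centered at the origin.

|∂B_6(11)| = 161051·π^3 ≈ 4.99359e+06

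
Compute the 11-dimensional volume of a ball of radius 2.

V = 131072·π^5/10395 ≈ 3858.64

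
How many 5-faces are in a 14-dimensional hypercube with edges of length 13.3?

f_5(14-cube) = (14 choose 5) · 2^9 = 1025024.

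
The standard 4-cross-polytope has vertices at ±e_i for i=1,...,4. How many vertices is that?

The vertices are ±e_1, ..., ±e_4, so there are 2·4 = 8.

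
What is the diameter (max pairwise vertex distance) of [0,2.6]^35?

||(2.6,2.6,...,2.6)|| = √(35)·2.6 ≈ 15.3818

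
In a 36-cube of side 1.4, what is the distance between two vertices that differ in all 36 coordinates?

The space diagonal of an n-cube of side s is s√n. Here 1.4·√36 = 8.4.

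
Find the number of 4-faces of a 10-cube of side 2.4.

Choose 4 of 10 axes to span the face (C(10,4) = 210 ways), then fix each of the remaining 6 coordinates at one of its two extreme values (2^6 = 64 ways): 210·64 = 13440.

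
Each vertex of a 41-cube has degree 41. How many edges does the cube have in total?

The 41-cube has n·2^(n-1) = 41·2^40 = 41·1099511627776 = 45079976738816 edges.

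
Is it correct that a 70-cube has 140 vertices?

False. The 70-cube has 2^70 = 1180591620717411303424 vertices.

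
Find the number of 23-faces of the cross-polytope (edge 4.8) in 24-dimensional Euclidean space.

Number of 23-faces = 2^(23+1) · C(24,23+1) = 16777216 · 1 = 16777216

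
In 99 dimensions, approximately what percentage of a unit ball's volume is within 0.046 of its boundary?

1 - (1-0.046)^99 ≈ 0.990553 ≈ 99.06%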